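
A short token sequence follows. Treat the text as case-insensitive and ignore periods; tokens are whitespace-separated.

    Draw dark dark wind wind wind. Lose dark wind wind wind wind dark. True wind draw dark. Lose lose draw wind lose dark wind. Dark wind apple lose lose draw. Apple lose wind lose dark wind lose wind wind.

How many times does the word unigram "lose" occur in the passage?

Scanning the 39 tokens for "lose":
  position 7: lose
  position 18: lose
  position 19: lose
  position 22: lose
  position 28: lose
  position 29: lose
  position 32: lose
  position 34: lose
  position 37: lose

9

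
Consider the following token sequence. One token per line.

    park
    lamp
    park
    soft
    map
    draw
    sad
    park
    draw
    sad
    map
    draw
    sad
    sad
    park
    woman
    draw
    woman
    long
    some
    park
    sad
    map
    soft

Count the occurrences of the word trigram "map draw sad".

Scanning the 22 overlapping trigram windows for "map draw sad":
  position 5–7: map draw sad
  position 11–13: map draw sad

2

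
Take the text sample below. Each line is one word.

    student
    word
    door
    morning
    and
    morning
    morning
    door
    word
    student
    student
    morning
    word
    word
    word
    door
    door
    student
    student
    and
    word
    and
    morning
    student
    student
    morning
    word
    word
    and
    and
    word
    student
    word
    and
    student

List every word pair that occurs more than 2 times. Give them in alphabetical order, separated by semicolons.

Bigram counts meeting the condition (more than 2 times):
  student student: 3
  word and: 3
  word word: 3

student student; word and; word word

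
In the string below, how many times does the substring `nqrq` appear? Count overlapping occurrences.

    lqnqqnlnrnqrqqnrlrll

Sliding a length-4 window over the 20 characters (17 positions):
  position 10–13: nqrq

1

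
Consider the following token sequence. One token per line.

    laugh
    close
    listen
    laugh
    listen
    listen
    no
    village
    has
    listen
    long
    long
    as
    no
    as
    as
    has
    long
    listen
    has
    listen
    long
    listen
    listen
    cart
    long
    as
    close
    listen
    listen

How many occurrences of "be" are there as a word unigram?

0

Scanning the 30 tokens for "be":
  (none found)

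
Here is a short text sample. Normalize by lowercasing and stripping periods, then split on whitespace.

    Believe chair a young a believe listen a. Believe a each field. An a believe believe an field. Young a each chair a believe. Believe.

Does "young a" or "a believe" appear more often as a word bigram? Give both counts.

"a believe" (4 vs 2)

"young a": 2 occurrences
"a believe": 4 occurrences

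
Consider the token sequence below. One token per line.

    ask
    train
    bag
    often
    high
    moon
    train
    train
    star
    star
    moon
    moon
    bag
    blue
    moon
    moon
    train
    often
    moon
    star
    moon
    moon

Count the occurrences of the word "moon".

8

Scanning the 22 tokens for "moon":
  position 6: moon
  position 11: moon
  position 12: moon
  position 15: moon
  position 16: moon
  position 19: moon
  position 21: moon
  position 22: moon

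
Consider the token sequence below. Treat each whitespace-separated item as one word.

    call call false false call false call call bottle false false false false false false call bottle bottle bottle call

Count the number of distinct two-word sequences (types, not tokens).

8

20 tokens → 19 bigram windows in total.
Repeated bigrams (each contributes count−1 duplicates):
  false false: 6
  false call: 3
  bottle bottle: 2
  call bottle: 2
  call call: 2
  call false: 2
11 duplicate windows → 19 − 11 = 8 distinct.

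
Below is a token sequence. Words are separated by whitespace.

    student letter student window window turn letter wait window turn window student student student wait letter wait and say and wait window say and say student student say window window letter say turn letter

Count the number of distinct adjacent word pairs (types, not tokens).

34 tokens → 33 bigram windows in total.
Repeated bigrams (each contributes count−1 duplicates):
  student student: 3
  and say: 2
  letter wait: 2
  say and: 2
  turn letter: 2
  wait window: 2
  window turn: 2
  window window: 2
9 duplicate windows → 33 − 9 = 24 distinct.

24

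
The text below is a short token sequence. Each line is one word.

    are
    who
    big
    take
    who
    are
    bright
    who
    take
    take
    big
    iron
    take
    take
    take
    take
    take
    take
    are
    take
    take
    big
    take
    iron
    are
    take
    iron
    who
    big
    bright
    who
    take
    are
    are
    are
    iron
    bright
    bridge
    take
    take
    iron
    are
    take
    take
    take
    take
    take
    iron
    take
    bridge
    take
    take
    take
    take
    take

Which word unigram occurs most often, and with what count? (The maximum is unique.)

"take", 27 times

Unigram frequencies (highest first):
  take: 27
  are: 8
  iron: 6
  who: 5
  big: 4
  bright: 3
  … (1 more, each ≤ 2)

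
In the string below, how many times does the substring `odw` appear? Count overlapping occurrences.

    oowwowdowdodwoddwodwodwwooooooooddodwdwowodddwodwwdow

Sliding a length-3 window over the 53 characters (51 positions):
  position 11–13: odw
  position 18–20: odw
  position 21–23: odw
  position 35–37: odw
  position 47–49: odw

5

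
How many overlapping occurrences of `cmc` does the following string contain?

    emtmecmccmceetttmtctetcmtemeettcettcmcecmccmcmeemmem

5

Sliding a length-3 window over the 52 characters (50 positions):
  position 6–8: cmc
  position 9–11: cmc
  position 36–38: cmc
  position 40–42: cmc
  position 43–45: cmc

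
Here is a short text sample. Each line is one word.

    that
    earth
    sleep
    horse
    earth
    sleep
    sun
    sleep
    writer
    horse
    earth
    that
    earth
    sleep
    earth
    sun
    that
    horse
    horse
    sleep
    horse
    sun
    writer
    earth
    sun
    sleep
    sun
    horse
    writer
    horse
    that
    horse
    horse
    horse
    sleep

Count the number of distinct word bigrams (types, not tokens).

35 tokens → 34 bigram windows in total.
Repeated bigrams (each contributes count−1 duplicates):
  earth sleep: 3
  horse horse: 3
  earth sun: 2
  horse earth: 2
  horse sleep: 2
  sleep horse: 2
  sleep sun: 2
  sun sleep: 2
  … (3 more repeated)
13 duplicate windows → 34 − 13 = 21 distinct.

21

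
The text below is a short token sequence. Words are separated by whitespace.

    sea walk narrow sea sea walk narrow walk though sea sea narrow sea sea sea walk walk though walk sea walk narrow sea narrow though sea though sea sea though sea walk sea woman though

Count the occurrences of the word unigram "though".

Scanning the 35 tokens for "though":
  position 9: though
  position 18: though
  position 25: though
  position 27: though
  position 30: though
  position 35: though

6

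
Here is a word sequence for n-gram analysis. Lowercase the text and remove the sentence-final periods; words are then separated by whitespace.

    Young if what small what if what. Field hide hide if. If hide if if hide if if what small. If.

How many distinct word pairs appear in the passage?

21 tokens → 20 bigram windows in total.
Repeated bigrams (each contributes count−1 duplicates):
  hide if: 3
  if if: 3
  if what: 3
  if hide: 2
  what small: 2
8 duplicate windows → 20 − 8 = 12 distinct.

12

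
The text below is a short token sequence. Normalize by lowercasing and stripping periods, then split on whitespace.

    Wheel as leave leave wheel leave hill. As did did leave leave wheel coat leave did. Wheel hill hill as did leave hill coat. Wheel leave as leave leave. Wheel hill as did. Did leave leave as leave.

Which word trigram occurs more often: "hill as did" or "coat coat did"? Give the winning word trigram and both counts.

"hill as did" (3 vs 0)

"hill as did": 3 occurrences
"coat coat did": 0 occurrences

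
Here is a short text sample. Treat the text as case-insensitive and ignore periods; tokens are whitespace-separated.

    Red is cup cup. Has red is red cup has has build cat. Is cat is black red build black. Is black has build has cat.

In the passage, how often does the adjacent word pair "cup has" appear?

Scanning the 25 overlapping bigram windows for "cup has":
  position 4–5: cup has
  position 9–10: cup has

2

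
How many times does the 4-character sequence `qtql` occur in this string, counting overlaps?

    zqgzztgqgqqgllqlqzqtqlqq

1

Sliding a length-4 window over the 24 characters (21 positions):
  position 19–22: qtql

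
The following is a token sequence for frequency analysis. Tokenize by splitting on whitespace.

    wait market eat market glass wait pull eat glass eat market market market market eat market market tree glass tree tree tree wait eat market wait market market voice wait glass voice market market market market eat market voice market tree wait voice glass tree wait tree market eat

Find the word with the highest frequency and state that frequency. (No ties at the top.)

"market", 18 times

Unigram frequencies (highest first):
  market: 18
  wait: 7
  eat: 7
  tree: 7
  glass: 5
  voice: 4
  … (1 more, each ≤ 1)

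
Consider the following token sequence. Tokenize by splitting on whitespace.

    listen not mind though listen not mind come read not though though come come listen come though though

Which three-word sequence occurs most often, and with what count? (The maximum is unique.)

"listen not mind", 2 times

Trigram frequencies (highest first):
  listen not mind: 2
  not mind though: 1
  mind though listen: 1
  though listen not: 1
  not mind come: 1
  mind come read: 1
  … (9 more, each ≤ 1)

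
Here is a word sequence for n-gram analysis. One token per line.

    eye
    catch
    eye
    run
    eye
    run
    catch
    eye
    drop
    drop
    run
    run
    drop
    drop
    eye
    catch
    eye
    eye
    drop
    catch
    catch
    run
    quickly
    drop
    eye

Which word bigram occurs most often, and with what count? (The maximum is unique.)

"catch eye", 3 times

Bigram frequencies (highest first):
  catch eye: 3
  eye catch: 2
  eye run: 2
  eye drop: 2
  drop drop: 2
  drop eye: 2
  … (11 more, each ≤ 1)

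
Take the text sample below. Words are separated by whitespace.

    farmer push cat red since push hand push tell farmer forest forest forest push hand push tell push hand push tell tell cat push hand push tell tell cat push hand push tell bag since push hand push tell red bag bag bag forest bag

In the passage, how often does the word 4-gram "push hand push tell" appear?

6

Scanning the 42 overlapping 4-gram windows for "push hand push tell":
  position 6–9: push hand push tell
  position 14–17: push hand push tell
  position 18–21: push hand push tell
  position 24–27: push hand push tell
  position 30–33: push hand push tell
  position 36–39: push hand push tell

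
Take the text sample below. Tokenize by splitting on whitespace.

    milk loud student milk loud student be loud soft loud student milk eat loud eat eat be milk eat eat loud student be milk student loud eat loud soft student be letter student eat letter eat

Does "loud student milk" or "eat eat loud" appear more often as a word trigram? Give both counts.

"loud student milk" (2 vs 1)

"loud student milk": 2 occurrences
"eat eat loud": 1 occurrence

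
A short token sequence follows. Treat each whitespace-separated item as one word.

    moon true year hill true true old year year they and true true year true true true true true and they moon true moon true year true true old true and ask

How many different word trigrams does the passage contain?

32 tokens → 30 trigram windows in total.
Repeated trigrams (each contributes count−1 duplicates):
  true true true: 3
  moon true year: 2
  true true old: 2
  true year true: 2
  year true true: 2
6 duplicate windows → 30 − 6 = 24 distinct.

24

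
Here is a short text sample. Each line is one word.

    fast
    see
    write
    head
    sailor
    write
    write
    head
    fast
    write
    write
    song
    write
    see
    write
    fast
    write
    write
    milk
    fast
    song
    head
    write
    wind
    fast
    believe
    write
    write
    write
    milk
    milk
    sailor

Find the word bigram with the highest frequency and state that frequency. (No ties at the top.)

Bigram frequencies (highest first):
  write write: 5
  see write: 2
  write head: 2
  fast write: 2
  write milk: 2
  fast see: 1
  … (17 more, each ≤ 1)

"write write", 5 times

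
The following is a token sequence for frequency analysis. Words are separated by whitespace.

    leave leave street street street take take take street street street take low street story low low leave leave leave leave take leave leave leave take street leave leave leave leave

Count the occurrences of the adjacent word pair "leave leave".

9

Scanning the 30 overlapping bigram windows for "leave leave":
  position 1–2: leave leave
  position 18–19: leave leave
  position 19–20: leave leave
  position 20–21: leave leave
  position 23–24: leave leave
  position 24–25: leave leave
  position 28–29: leave leave
  position 29–30: leave leave
  position 30–31: leave leave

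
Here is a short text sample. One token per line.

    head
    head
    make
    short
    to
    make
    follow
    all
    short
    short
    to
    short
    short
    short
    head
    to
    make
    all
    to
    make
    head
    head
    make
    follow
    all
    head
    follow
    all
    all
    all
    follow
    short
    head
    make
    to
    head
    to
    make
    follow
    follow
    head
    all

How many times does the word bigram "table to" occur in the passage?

Scanning the 41 overlapping bigram windows for "table to":
  (none found)

0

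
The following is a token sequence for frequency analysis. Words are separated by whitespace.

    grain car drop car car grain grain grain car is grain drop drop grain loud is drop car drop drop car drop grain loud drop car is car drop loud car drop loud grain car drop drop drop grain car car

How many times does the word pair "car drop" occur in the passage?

6

Scanning the 40 overlapping bigram windows for "car drop":
  position 2–3: car drop
  position 18–19: car drop
  position 21–22: car drop
  position 28–29: car drop
  position 31–32: car drop
  position 35–36: car drop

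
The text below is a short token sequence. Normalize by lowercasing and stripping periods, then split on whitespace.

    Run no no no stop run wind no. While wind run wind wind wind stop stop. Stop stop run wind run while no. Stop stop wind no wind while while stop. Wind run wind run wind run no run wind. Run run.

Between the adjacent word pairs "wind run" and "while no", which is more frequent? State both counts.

"wind run": 6 occurrences
"while no": 1 occurrence

"wind run" (6 vs 1)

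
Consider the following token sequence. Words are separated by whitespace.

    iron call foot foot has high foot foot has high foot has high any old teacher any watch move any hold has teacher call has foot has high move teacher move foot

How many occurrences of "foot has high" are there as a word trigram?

4

Scanning the 30 overlapping trigram windows for "foot has high":
  position 4–6: foot has high
  position 8–10: foot has high
  position 11–13: foot has high
  position 26–28: foot has high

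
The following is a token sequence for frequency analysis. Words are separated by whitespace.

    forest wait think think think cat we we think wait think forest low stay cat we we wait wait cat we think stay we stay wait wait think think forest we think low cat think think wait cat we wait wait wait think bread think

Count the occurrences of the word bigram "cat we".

Scanning the 44 overlapping bigram windows for "cat we":
  position 6–7: cat we
  position 15–16: cat we
  position 20–21: cat we
  position 38–39: cat we

4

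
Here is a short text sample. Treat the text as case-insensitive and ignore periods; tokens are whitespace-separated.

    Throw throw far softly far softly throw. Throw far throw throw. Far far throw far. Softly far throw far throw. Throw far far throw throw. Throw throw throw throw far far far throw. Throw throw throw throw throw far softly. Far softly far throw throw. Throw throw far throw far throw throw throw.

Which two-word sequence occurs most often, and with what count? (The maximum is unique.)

Bigram frequencies (highest first):
  throw throw: 19
  throw far: 10
  far throw: 9
  far softly: 5
  softly far: 4
  far far: 4
  … (1 more, each ≤ 1)

"throw throw", 19 times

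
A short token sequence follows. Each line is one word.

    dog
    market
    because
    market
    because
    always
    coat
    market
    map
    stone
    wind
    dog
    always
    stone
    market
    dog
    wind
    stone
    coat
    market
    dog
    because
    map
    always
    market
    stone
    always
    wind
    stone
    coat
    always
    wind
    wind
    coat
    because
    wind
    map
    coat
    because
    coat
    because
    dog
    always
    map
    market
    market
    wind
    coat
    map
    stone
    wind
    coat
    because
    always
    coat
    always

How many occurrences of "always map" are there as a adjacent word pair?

1

Scanning the 55 overlapping bigram windows for "always map":
  position 43–44: always map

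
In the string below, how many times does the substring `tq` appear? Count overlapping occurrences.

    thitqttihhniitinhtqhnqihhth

2

Sliding a length-2 window over the 27 characters (26 positions):
  position 4–5: tq
  position 18–19: tq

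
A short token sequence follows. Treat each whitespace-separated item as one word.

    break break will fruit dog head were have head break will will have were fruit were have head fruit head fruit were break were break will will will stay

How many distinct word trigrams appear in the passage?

25

29 tokens → 27 trigram windows in total.
Repeated trigrams (each contributes count−1 duplicates):
  break will will: 2
  were have head: 2
2 duplicate windows → 27 − 2 = 25 distinct.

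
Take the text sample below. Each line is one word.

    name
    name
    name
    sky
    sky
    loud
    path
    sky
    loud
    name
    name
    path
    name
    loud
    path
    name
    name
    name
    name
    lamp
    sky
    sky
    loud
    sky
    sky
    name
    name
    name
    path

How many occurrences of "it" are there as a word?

0

Scanning the 29 tokens for "it":
  (none found)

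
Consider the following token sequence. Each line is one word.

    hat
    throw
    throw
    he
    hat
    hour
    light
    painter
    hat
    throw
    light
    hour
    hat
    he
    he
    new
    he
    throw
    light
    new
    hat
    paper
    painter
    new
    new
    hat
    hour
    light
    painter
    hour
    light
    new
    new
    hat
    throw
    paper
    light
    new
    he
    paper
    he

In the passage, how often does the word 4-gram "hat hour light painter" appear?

Scanning the 38 overlapping 4-gram windows for "hat hour light painter":
  position 5–8: hat hour light painter
  position 26–29: hat hour light painter

2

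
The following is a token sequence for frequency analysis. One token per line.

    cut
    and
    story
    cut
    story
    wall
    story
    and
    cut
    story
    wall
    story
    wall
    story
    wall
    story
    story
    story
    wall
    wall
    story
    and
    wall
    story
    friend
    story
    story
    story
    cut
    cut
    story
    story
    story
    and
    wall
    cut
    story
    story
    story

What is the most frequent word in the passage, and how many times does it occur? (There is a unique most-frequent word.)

"story", 20 times

Unigram frequencies (highest first):
  story: 20
  wall: 8
  cut: 6
  and: 4
  friend: 1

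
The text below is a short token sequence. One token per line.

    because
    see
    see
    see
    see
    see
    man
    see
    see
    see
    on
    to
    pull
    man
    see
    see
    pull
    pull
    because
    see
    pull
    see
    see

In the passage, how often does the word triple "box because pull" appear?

Scanning the 21 overlapping trigram windows for "box because pull":
  (none found)

0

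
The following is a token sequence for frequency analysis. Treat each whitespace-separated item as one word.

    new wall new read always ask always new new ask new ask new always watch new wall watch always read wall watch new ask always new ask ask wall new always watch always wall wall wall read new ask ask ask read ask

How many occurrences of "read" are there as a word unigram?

4

Scanning the 43 tokens for "read":
  position 4: read
  position 20: read
  position 37: read
  position 42: read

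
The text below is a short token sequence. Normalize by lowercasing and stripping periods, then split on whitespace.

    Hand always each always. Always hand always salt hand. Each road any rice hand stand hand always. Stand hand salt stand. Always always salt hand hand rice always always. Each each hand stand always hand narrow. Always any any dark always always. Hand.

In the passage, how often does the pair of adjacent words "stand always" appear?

2

Scanning the 42 overlapping bigram windows for "stand always":
  position 21–22: stand always
  position 33–34: stand always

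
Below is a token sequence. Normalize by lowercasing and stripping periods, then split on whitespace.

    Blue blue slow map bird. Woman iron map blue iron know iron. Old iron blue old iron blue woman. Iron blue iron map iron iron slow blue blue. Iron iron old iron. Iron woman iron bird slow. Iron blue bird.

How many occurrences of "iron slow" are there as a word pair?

1

Scanning the 39 overlapping bigram windows for "iron slow":
  position 25–26: iron slow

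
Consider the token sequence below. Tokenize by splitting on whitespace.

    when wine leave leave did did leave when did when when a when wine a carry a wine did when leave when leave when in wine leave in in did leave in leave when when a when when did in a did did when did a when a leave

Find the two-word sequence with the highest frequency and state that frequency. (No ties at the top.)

Bigram frequencies (highest first):
  leave when: 4
  when did: 3
  did when: 3
  when when: 3
  when a: 3
  a when: 3
  … (23 more, each ≤ 2)

"leave when", 4 times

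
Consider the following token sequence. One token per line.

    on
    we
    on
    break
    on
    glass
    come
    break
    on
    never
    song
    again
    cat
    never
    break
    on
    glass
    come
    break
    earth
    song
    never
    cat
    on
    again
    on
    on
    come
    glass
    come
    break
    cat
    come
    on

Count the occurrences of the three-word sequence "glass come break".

Scanning the 32 overlapping trigram windows for "glass come break":
  position 6–8: glass come break
  position 17–19: glass come break
  position 29–31: glass come break

3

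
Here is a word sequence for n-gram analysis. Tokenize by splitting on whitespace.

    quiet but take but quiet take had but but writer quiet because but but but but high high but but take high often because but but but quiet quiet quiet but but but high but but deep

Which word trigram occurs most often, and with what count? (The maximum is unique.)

Trigram frequencies (highest first):
  but but but: 4
  because but but: 2
  but but high: 2
  high but but: 2
  quiet but take: 1
  but take but: 1
  … (23 more, each ≤ 1)

"but but but", 4 times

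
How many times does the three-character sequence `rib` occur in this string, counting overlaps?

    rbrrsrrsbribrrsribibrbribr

3

Sliding a length-3 window over the 26 characters (24 positions):
  position 10–12: rib
  position 16–18: rib
  position 23–25: rib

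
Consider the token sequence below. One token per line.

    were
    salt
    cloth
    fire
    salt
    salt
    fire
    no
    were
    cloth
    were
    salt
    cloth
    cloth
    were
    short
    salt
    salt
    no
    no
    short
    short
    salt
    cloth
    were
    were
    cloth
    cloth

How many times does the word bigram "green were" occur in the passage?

Scanning the 27 overlapping bigram windows for "green were":
  (none found)

0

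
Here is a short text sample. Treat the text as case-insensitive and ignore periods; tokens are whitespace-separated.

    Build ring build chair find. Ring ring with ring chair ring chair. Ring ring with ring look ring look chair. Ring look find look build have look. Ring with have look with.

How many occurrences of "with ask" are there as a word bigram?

Scanning the 31 overlapping bigram windows for "with ask":
  (none found)

0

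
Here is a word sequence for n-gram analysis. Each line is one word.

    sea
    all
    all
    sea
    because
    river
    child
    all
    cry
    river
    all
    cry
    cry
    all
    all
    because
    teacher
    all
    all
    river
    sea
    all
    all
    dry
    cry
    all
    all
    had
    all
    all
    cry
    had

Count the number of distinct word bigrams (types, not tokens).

22

32 tokens → 31 bigram windows in total.
Repeated bigrams (each contributes count−1 duplicates):
  all all: 6
  all cry: 3
  cry all: 2
  sea all: 2
9 duplicate windows → 31 − 9 = 22 distinct.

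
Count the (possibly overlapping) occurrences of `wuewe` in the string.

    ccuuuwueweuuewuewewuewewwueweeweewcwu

4

Sliding a length-5 window over the 37 characters (33 positions):
  position 6–10: wuewe
  position 14–18: wuewe
  position 19–23: wuewe
  position 25–29: wuewe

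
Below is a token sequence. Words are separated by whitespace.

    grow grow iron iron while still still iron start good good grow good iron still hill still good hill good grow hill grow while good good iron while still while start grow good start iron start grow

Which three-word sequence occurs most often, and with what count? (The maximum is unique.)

Trigram frequencies (highest first):
  iron while still: 2
  grow grow iron: 1
  grow iron iron: 1
  iron iron while: 1
  while still still: 1
  still still iron: 1
  … (28 more, each ≤ 1)

"iron while still", 2 times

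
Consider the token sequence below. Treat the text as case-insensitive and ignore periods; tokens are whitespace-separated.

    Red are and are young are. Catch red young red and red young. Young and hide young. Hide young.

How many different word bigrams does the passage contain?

19 tokens → 18 bigram windows in total.
Repeated bigrams (each contributes count−1 duplicates):
  hide young: 2
  red young: 2
2 duplicate windows → 18 − 2 = 16 distinct.

16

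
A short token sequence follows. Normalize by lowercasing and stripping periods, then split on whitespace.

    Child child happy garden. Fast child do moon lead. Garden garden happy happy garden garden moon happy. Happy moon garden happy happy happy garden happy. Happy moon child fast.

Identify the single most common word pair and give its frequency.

"happy happy", 5 times

Bigram frequencies (highest first):
  happy happy: 5
  happy garden: 3
  garden happy: 3
  garden garden: 2
  happy moon: 2
  child child: 1
  … (12 more, each ≤ 1)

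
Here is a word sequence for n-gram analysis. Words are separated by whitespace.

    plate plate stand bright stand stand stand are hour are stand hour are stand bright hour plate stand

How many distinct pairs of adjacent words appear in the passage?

12

18 tokens → 17 bigram windows in total.
Repeated bigrams (each contributes count−1 duplicates):
  are stand: 2
  hour are: 2
  plate stand: 2
  stand bright: 2
  stand stand: 2
5 duplicate windows → 17 − 5 = 12 distinct.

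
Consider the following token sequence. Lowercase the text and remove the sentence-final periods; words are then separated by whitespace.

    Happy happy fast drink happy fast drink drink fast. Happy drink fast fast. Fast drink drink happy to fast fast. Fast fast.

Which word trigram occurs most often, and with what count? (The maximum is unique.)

"fast fast fast", 3 times

Trigram frequencies (highest first):
  fast fast fast: 3
  happy fast drink: 2
  fast drink drink: 2
  happy happy fast: 1
  fast drink happy: 1
  drink happy fast: 1
  … (10 more, each ≤ 1)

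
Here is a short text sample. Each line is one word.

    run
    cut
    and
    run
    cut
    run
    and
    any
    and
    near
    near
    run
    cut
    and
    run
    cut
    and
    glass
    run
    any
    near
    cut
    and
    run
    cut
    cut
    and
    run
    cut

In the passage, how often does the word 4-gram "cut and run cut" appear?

4

Scanning the 26 overlapping 4-gram windows for "cut and run cut":
  position 2–5: cut and run cut
  position 13–16: cut and run cut
  position 22–25: cut and run cut
  position 26–29: cut and run cut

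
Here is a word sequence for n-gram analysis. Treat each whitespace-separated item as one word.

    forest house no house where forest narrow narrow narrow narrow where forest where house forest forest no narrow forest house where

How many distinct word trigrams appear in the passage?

21 tokens → 19 trigram windows in total.
Repeated trigrams (each contributes count−1 duplicates):
  narrow narrow narrow: 2
1 duplicate windows → 19 − 1 = 18 distinct.

18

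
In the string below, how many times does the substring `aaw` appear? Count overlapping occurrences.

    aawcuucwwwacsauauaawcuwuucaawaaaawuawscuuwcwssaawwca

5

Sliding a length-3 window over the 52 characters (50 positions):
  position 1–3: aaw
  position 18–20: aaw
  position 27–29: aaw
  position 32–34: aaw
  position 47–49: aaw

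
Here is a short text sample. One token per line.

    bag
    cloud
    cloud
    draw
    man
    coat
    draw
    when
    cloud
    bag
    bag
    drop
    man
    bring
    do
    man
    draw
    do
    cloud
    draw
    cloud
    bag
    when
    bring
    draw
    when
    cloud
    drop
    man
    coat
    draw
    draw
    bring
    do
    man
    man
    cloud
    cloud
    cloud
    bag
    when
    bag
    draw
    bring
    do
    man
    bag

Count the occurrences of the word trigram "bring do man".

3

Scanning the 45 overlapping trigram windows for "bring do man":
  position 14–16: bring do man
  position 33–35: bring do man
  position 44–46: bring do man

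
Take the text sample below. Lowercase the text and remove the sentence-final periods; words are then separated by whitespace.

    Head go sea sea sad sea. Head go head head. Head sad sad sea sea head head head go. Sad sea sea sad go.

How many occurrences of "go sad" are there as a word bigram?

Scanning the 23 overlapping bigram windows for "go sad":
  position 19–20: go sad

1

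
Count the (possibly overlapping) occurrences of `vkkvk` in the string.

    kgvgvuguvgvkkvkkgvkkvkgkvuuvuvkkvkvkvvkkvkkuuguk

Sliding a length-5 window over the 48 characters (44 positions):
  position 11–15: vkkvk
  position 18–22: vkkvk
  position 30–34: vkkvk
  position 38–42: vkkvk

4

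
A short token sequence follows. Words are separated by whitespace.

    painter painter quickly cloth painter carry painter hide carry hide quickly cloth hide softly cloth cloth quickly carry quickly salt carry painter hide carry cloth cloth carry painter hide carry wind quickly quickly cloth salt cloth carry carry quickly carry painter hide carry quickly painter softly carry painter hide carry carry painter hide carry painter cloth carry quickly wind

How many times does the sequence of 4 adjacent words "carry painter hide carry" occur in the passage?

Scanning the 56 overlapping 4-gram windows for "carry painter hide carry":
  position 6–9: carry painter hide carry
  position 21–24: carry painter hide carry
  position 27–30: carry painter hide carry
  position 40–43: carry painter hide carry
  position 47–50: carry painter hide carry
  position 51–54: carry painter hide carry

6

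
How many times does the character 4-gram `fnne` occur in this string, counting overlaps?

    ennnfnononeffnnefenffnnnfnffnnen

2

Sliding a length-4 window over the 32 characters (29 positions):
  position 13–16: fnne
  position 28–31: fnne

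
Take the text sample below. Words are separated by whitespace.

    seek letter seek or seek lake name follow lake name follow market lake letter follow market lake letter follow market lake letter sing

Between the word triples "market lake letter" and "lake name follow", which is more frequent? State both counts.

"market lake letter" (3 vs 2)

"market lake letter": 3 occurrences
"lake name follow": 2 occurrences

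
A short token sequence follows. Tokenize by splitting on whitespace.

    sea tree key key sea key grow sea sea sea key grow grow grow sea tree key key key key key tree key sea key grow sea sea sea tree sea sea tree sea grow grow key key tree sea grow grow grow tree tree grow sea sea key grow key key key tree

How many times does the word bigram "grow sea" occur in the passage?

4

Scanning the 53 overlapping bigram windows for "grow sea":
  position 7–8: grow sea
  position 14–15: grow sea
  position 26–27: grow sea
  position 46–47: grow sea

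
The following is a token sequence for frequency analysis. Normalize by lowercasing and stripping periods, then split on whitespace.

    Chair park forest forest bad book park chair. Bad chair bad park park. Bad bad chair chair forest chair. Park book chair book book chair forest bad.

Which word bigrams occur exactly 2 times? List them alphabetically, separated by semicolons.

bad chair; book chair; chair bad; chair forest; chair park; forest bad

Bigram counts meeting the condition (exactly 2 times):
  bad chair: 2
  book chair: 2
  chair bad: 2
  chair forest: 2
  chair park: 2
  forest bad: 2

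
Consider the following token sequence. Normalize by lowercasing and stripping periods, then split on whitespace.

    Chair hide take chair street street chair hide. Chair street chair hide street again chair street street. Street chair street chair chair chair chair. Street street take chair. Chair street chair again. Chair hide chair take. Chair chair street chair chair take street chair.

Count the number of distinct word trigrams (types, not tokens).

29

44 tokens → 42 trigram windows in total.
Repeated trigrams (each contributes count−1 duplicates):
  chair street chair: 4
  chair chair street: 3
  chair street street: 3
  chair chair chair: 2
  chair hide chair: 2
  street chair chair: 2
  street chair hide: 2
  street street chair: 2
  … (1 more repeated)
13 duplicate windows → 42 − 13 = 29 distinct.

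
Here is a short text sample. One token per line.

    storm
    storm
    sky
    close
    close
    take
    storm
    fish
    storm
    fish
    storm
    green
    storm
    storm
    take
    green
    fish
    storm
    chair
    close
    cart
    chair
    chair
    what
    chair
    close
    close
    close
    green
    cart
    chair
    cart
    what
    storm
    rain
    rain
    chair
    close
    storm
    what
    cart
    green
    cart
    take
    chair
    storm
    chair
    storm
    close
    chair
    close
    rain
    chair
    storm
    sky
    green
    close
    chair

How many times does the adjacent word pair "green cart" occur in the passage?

2

Scanning the 57 overlapping bigram windows for "green cart":
  position 29–30: green cart
  position 42–43: green cart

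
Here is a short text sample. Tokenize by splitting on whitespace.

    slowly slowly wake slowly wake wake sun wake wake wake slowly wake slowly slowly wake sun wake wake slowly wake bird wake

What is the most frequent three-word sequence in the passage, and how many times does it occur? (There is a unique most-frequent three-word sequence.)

"wake slowly wake", 3 times

Trigram frequencies (highest first):
  wake slowly wake: 3
  slowly slowly wake: 2
  slowly wake slowly: 2
  wake sun wake: 2
  sun wake wake: 2
  wake wake slowly: 2
  … (7 more, each ≤ 1)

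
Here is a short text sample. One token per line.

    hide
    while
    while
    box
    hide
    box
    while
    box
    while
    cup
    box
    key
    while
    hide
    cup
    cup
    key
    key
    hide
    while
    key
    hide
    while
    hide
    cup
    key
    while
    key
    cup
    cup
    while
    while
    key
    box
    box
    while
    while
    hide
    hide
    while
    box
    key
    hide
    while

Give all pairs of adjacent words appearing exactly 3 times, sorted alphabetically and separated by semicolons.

Bigram counts meeting the condition (exactly 3 times):
  box while: 3
  key hide: 3
  while box: 3
  while hide: 3
  while key: 3
  while while: 3

box while; key hide; while box; while hide; while key; while while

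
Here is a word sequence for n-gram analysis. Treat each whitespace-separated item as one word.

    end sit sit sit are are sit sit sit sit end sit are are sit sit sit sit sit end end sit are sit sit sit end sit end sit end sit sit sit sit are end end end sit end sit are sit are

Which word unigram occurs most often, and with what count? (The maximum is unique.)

Unigram frequencies (highest first):
  sit: 26
  end: 11
  are: 8

"sit", 26 times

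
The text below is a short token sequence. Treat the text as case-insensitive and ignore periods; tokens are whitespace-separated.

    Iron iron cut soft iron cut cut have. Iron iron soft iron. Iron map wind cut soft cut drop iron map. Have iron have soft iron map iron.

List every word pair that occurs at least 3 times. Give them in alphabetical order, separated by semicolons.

iron iron; iron map; soft iron

Bigram counts meeting the condition (at least 3 times):
  iron iron: 3
  iron map: 3
  soft iron: 3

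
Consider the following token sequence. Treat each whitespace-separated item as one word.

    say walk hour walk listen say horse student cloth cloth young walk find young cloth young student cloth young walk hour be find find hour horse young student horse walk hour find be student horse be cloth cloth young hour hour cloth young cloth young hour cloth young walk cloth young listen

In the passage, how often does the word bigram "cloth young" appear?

8

Scanning the 51 overlapping bigram windows for "cloth young":
  position 10–11: cloth young
  position 15–16: cloth young
  position 18–19: cloth young
  position 38–39: cloth young
  position 42–43: cloth young
  position 44–45: cloth young
  position 47–48: cloth young
  position 50–51: cloth young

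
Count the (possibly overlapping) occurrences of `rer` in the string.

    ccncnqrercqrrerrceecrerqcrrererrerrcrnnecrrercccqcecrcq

Sliding a length-3 window over the 55 characters (53 positions):
  position 7–9: rer
  position 13–15: rer
  position 21–23: rer
  position 27–29: rer
  position 29–31: rer
  position 32–34: rer
  position 43–45: rer

7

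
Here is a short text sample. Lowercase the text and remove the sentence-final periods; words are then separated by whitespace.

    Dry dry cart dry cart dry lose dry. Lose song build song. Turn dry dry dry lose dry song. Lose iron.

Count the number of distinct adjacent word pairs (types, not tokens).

21 tokens → 20 bigram windows in total.
Repeated bigrams (each contributes count−1 duplicates):
  dry dry: 3
  dry lose: 3
  cart dry: 2
  dry cart: 2
  lose dry: 2
7 duplicate windows → 20 − 7 = 13 distinct.

13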